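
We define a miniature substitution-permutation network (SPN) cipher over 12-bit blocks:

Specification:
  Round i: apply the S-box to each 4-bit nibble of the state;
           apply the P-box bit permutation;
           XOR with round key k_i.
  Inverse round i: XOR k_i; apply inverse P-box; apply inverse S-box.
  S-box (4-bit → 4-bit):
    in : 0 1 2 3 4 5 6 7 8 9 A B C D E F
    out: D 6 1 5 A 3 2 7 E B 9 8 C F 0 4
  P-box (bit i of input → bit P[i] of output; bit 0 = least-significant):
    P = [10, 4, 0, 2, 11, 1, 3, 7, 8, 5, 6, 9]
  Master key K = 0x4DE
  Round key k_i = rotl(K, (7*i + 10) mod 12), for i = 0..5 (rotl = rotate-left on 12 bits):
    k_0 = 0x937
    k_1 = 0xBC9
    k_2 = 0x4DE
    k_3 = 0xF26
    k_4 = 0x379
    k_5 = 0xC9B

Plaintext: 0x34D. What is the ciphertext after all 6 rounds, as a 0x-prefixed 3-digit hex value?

0x29D

s_0 = plaintext = 0x34D
s_1 = Round(s_0, k_0) = 0xCE0
s_2 = Round(s_1, k_1) = 0xD8C
s_3 = Round(s_2, k_2) = 0x731
s_4 = Round(s_3, k_3) = 0x65F
s_5 = Round(s_4, k_4) = 0xB5A
s_6 = Round(s_5, k_5) = 0x29D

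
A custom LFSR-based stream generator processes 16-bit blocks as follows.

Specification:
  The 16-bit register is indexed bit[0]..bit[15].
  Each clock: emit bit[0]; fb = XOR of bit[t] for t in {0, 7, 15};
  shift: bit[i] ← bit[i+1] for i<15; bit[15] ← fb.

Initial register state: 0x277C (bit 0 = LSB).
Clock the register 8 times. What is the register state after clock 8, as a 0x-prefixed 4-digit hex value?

reg_0 = 0x277C
clock 1: out=0, reg = 0x13BE
clock 2: out=0, reg = 0x89DF
clock 3: out=1, reg = 0xC4EF
clock 4: out=1, reg = 0xE277
clock 5: out=1, reg = 0x713B
clock 6: out=1, reg = 0xB89D
clock 7: out=1, reg = 0xDC4E
clock 8: out=0, reg = 0xEE27

0xEE27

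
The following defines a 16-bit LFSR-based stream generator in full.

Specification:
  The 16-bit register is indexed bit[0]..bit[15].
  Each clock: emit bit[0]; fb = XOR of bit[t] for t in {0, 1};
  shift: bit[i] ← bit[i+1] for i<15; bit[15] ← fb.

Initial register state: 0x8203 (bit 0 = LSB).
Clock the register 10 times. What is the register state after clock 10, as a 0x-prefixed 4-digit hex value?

0xC0A0

reg_0 = 0x8203
clock 1: out=1, reg = 0x4101
clock 2: out=1, reg = 0xA080
clock 3: out=0, reg = 0x5040
clock 4: out=0, reg = 0x2820
clock 5: out=0, reg = 0x1410
clock 6: out=0, reg = 0x0A08
clock 7: out=0, reg = 0x0504
clock 8: out=0, reg = 0x0282
clock 9: out=0, reg = 0x8141
clock 10: out=1, reg = 0xC0A0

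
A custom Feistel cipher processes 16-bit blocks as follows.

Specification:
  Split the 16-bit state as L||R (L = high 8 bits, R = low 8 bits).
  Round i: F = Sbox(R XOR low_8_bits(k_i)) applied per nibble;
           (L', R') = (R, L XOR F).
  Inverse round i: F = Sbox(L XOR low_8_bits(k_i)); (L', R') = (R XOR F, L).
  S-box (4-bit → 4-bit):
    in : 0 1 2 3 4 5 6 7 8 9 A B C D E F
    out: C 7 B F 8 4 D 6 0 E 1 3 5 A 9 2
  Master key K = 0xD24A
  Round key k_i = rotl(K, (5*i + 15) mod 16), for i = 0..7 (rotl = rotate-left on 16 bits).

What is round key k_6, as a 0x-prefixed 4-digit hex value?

K = 0xD24A
k_0 = rotl(K, (5*0+15) mod 16) = rotl(K, 15) = 0x6925
k_1 = rotl(K, (5*1+15) mod 16) = rotl(K, 4) = 0x24AD
k_2 = rotl(K, (5*2+15) mod 16) = rotl(K, 9) = 0x95A4
k_3 = rotl(K, (5*3+15) mod 16) = rotl(K, 14) = 0xB492
k_4 = rotl(K, (5*4+15) mod 16) = rotl(K, 3) = 0x9256
k_5 = rotl(K, (5*5+15) mod 16) = rotl(K, 8) = 0x4AD2
k_6 = rotl(K, (5*6+15) mod 16) = rotl(K, 13) = 0x5A49

0x5A49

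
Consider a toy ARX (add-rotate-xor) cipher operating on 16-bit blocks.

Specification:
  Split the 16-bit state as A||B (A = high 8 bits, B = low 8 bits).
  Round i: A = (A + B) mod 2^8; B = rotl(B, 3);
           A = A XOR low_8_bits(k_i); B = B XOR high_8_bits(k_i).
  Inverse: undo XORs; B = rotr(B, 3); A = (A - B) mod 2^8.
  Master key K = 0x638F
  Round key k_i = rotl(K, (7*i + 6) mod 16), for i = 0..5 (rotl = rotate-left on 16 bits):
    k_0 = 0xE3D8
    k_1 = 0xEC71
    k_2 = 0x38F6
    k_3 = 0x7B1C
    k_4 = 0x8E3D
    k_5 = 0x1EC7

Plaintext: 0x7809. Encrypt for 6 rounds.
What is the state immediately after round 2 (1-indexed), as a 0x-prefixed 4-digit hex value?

s_0 = plaintext = 0x7809
s_1 = Round(s_0, k_0) = 0x59AB
s_2 = Round(s_1, k_1) = 0x75B1
s_3 = Round(s_2, k_2) = 0xD0B5
s_4 = Round(s_3, k_3) = 0x99D6
s_5 = Round(s_4, k_4) = 0x5238
s_6 = Round(s_5, k_5) = 0x4DDF

0x75B1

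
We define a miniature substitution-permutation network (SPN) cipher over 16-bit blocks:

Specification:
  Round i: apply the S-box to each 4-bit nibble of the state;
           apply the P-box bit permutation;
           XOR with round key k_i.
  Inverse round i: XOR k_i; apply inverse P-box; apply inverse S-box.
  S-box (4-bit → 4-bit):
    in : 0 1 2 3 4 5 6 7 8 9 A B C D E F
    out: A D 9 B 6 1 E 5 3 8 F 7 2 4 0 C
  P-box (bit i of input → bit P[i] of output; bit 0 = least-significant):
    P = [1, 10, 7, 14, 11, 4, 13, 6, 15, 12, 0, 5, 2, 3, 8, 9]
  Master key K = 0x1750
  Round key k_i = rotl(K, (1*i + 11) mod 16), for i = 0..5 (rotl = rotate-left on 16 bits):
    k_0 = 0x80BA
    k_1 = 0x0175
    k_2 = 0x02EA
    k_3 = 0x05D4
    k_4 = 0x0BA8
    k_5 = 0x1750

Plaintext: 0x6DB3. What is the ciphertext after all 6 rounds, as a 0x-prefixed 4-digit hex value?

s_0 = plaintext = 0x6DB3
s_1 = Round(s_0, k_0) = 0xEFA1
s_2 = Round(s_1, k_1) = 0x6986
s_3 = Round(s_2, k_2) = 0x4D52
s_4 = Round(s_3, k_3) = 0x4CDF
s_5 = Round(s_4, k_4) = 0x7A20
s_6 = Round(s_5, k_5) = 0xCA35

0xCA35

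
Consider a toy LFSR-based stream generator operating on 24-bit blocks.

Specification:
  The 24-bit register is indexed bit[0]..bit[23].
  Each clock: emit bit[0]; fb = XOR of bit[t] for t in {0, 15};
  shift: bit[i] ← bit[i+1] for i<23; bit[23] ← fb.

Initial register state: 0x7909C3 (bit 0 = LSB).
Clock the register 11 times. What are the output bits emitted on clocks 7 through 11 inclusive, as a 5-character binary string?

reg_0 = 0x7909C3
clock 1: out=1, reg = 0xBC84E1
clock 2: out=1, reg = 0x5E4270
clock 3: out=0, reg = 0x2F2138
clock 4: out=0, reg = 0x17909C
clock 5: out=0, reg = 0x8BC84E
clock 6: out=0, reg = 0xC5E427
clock 7: out=1, reg = 0x62F213
clock 8: out=1, reg = 0x317909
clock 9: out=1, reg = 0x98BC84
clock 10: out=0, reg = 0xCC5E42
clock 11: out=0, reg = 0x662F21

11100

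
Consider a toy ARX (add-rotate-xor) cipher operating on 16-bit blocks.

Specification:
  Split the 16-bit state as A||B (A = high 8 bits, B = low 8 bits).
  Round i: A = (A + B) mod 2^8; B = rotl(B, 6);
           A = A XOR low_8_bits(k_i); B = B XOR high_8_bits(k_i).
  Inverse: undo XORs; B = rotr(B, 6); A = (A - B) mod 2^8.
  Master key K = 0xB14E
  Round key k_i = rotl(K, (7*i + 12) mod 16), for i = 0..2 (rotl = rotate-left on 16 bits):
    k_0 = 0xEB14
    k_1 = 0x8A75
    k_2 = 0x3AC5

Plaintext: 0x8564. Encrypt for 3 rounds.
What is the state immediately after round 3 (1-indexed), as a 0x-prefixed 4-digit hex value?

0x15B7

s_0 = plaintext = 0x8564
s_1 = Round(s_0, k_0) = 0xFDF2
s_2 = Round(s_1, k_1) = 0x9A36
s_3 = Round(s_2, k_2) = 0x15B7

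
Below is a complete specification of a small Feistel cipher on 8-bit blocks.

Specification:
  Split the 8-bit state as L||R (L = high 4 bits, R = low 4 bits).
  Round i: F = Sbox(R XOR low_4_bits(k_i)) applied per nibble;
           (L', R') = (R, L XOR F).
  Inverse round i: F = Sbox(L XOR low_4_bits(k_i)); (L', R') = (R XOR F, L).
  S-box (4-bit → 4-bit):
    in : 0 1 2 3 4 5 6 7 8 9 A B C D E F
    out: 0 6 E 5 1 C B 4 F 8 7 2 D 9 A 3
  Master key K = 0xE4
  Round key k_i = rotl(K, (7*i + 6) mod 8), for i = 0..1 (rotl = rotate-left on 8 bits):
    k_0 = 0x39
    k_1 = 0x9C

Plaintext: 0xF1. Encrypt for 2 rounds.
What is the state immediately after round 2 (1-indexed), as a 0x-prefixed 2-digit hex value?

s_0 = plaintext = 0xF1
s_1 = Round(s_0, k_0) = 0x10
s_2 = Round(s_1, k_1) = 0x0C

0x0C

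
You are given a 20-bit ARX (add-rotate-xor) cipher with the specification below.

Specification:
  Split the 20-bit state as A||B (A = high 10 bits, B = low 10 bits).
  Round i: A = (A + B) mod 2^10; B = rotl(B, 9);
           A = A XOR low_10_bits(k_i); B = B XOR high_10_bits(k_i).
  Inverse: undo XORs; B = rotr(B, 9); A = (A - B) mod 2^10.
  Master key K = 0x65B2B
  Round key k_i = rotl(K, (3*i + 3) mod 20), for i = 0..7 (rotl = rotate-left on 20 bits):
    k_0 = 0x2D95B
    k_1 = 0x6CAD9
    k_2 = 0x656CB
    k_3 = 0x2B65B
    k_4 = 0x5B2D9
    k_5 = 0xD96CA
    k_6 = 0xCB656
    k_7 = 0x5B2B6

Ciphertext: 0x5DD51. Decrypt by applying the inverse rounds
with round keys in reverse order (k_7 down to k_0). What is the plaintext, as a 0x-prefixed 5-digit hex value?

0x7EECB

s_0 = ciphertext = 0x5DD51
s_1 = InvRound(s_0, k_7) = 0xD1C7A
s_2 = InvRound(s_1, k_6) = 0x98AAF
s_3 = InvRound(s_2, k_5) = 0x45394
s_4 = InvRound(s_3, k_4) = 0x771F1
s_5 = InvRound(s_4, k_3) = 0x33EB8
s_6 = InvRound(s_5, k_2) = 0xEA65B
s_7 = InvRound(s_6, k_1) = 0x677D3
s_8 = InvRound(s_7, k_0) = 0x7EECB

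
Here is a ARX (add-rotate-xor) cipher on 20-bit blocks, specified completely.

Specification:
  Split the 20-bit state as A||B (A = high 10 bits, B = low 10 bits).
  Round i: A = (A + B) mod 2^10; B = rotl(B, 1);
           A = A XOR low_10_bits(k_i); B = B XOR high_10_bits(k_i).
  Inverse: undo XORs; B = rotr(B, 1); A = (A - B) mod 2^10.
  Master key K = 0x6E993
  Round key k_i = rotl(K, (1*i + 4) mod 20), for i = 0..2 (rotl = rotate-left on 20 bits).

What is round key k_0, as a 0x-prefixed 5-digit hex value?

0xE9936

K = 0x6E993
k_0 = rotl(K, (1*0+4) mod 20) = rotl(K, 4) = 0xE9936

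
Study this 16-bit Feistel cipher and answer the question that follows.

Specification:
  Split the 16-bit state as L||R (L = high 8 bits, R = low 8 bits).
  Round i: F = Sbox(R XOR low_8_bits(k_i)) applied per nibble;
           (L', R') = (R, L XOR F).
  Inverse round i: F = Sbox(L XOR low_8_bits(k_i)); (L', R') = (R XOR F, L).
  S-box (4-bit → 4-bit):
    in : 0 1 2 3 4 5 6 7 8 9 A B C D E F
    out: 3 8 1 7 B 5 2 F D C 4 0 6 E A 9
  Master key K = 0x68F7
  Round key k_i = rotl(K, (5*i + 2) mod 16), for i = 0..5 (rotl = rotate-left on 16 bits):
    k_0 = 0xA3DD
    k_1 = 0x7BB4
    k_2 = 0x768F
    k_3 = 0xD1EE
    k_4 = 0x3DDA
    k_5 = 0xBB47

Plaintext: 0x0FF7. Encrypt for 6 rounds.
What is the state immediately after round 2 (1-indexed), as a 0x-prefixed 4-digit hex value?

s_0 = plaintext = 0x0FF7
s_1 = Round(s_0, k_0) = 0xF71B
s_2 = Round(s_1, k_1) = 0x1BBE
s_3 = Round(s_2, k_2) = 0xBE63
s_4 = Round(s_3, k_3) = 0x6360
s_5 = Round(s_4, k_4) = 0x6067
s_6 = Round(s_5, k_5) = 0x6773

0x1BBE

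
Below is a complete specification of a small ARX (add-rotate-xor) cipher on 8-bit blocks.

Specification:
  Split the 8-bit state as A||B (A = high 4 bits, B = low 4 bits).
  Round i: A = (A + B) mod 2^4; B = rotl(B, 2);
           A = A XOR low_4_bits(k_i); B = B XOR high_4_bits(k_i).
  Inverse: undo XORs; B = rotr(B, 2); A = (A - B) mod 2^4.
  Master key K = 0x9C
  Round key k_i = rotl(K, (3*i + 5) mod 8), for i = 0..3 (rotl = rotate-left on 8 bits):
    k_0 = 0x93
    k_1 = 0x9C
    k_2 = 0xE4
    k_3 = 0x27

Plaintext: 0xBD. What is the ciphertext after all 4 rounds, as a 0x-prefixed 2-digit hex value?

s_0 = plaintext = 0xBD
s_1 = Round(s_0, k_0) = 0xBE
s_2 = Round(s_1, k_1) = 0x52
s_3 = Round(s_2, k_2) = 0x36
s_4 = Round(s_3, k_3) = 0xEB

0xEB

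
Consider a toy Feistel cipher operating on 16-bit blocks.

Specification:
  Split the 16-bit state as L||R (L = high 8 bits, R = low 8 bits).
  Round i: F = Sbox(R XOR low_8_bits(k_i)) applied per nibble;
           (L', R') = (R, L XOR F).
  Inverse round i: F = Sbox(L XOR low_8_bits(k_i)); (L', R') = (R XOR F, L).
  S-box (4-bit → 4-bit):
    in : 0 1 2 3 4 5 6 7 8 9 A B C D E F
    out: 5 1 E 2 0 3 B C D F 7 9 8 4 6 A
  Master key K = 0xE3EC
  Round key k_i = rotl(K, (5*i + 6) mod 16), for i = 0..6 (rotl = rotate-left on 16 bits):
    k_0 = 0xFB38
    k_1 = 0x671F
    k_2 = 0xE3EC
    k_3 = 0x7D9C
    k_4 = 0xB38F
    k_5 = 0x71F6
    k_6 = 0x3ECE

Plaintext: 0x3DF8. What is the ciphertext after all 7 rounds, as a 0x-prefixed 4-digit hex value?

s_0 = plaintext = 0x3DF8
s_1 = Round(s_0, k_0) = 0xF8B8
s_2 = Round(s_1, k_1) = 0xB884
s_3 = Round(s_2, k_2) = 0x8405
s_4 = Round(s_3, k_3) = 0x057B
s_5 = Round(s_4, k_4) = 0x7BA5
s_6 = Round(s_5, k_5) = 0xA549
s_7 = Round(s_6, k_6) = 0x4979

0x4979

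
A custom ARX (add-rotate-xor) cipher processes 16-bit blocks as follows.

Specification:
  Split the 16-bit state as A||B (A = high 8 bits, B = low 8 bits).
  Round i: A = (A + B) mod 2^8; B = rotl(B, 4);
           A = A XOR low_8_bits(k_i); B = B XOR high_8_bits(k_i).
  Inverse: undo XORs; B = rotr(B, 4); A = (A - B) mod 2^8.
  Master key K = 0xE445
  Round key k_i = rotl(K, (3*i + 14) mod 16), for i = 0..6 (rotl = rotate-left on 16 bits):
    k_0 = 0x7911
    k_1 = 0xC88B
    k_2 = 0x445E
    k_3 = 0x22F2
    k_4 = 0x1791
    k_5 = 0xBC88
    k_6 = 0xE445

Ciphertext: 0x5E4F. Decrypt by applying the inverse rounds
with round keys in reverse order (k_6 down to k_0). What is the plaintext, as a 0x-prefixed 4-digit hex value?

0x284E

s_0 = ciphertext = 0x5E4F
s_1 = InvRound(s_0, k_6) = 0x61BA
s_2 = InvRound(s_1, k_5) = 0x8960
s_3 = InvRound(s_2, k_4) = 0xA177
s_4 = InvRound(s_3, k_3) = 0xFE55
s_5 = InvRound(s_4, k_2) = 0x8F11
s_6 = InvRound(s_5, k_1) = 0x679D
s_7 = InvRound(s_6, k_0) = 0x284E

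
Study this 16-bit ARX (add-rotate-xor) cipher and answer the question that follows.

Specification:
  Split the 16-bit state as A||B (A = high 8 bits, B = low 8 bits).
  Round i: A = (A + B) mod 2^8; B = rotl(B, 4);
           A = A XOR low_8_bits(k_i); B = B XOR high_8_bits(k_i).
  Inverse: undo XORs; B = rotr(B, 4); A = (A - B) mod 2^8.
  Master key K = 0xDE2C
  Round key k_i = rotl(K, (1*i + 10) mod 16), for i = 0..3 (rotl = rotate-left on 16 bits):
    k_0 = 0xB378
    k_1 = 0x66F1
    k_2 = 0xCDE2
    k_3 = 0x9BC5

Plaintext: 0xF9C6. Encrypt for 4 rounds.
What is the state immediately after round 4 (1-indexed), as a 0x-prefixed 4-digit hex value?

0x41DC

s_0 = plaintext = 0xF9C6
s_1 = Round(s_0, k_0) = 0xC7DF
s_2 = Round(s_1, k_1) = 0x579B
s_3 = Round(s_2, k_2) = 0x1074
s_4 = Round(s_3, k_3) = 0x41DC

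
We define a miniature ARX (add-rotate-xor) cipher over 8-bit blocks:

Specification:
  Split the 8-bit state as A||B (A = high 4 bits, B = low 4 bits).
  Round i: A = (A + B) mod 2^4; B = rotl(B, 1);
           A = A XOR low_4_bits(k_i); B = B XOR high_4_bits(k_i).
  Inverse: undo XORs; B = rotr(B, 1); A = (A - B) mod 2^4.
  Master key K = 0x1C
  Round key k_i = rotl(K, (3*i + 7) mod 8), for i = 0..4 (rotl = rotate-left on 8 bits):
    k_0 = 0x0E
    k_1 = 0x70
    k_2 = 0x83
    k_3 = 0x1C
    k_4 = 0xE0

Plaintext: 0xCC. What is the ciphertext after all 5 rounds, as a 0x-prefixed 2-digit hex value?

s_0 = plaintext = 0xCC
s_1 = Round(s_0, k_0) = 0x69
s_2 = Round(s_1, k_1) = 0xF4
s_3 = Round(s_2, k_2) = 0x00
s_4 = Round(s_3, k_3) = 0xC1
s_5 = Round(s_4, k_4) = 0xDC

0xDC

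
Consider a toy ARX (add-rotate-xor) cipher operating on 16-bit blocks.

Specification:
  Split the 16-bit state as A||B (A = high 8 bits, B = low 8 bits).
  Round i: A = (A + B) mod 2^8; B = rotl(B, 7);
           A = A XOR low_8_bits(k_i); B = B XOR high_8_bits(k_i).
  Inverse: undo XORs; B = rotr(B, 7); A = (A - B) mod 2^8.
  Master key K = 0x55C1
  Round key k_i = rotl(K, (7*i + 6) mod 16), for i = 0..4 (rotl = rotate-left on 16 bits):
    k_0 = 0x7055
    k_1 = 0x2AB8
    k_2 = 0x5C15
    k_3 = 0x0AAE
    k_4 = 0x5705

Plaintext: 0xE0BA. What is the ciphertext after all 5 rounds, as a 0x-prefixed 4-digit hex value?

0xC1D2

s_0 = plaintext = 0xE0BA
s_1 = Round(s_0, k_0) = 0xCF2D
s_2 = Round(s_1, k_1) = 0x44BC
s_3 = Round(s_2, k_2) = 0x1502
s_4 = Round(s_3, k_3) = 0xB90B
s_5 = Round(s_4, k_4) = 0xC1D2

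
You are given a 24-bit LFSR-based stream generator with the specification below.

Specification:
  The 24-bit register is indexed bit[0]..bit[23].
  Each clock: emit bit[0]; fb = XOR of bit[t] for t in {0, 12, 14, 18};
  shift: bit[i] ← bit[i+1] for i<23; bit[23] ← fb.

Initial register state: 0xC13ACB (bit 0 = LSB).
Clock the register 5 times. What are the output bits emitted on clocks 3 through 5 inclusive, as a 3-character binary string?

reg_0 = 0xC13ACB
clock 1: out=1, reg = 0x609D65
clock 2: out=1, reg = 0x304EB2
clock 3: out=0, reg = 0x982759
clock 4: out=1, reg = 0xCC13AC
clock 5: out=0, reg = 0x6609D6

010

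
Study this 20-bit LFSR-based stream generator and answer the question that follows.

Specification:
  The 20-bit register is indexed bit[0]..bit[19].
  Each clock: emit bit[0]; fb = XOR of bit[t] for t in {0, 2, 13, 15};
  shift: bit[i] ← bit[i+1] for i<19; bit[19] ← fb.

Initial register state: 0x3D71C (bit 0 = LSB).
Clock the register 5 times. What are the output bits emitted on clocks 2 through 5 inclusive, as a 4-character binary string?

reg_0 = 0x3D71C
clock 1: out=0, reg = 0x1EB8E
clock 2: out=0, reg = 0x8F5C7
clock 3: out=1, reg = 0x47AE3
clock 4: out=1, reg = 0x23D71
clock 5: out=1, reg = 0x11EB8

0111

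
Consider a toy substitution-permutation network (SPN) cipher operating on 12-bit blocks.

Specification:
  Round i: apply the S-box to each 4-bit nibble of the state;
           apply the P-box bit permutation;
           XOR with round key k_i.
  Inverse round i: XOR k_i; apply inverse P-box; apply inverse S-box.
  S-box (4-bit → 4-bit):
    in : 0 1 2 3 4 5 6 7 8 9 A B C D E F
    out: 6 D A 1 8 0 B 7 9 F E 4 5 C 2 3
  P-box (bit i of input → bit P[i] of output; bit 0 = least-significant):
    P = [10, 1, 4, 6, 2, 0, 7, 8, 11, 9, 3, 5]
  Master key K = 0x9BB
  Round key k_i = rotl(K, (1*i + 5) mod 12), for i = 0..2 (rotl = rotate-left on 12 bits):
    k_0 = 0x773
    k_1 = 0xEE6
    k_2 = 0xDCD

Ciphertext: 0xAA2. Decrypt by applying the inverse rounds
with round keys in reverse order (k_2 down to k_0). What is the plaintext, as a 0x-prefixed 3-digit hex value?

0xEB4

s_0 = ciphertext = 0xAA2
s_1 = InvRound(s_0, k_2) = 0xA66
s_2 = InvRound(s_1, k_1) = 0x5B3
s_3 = InvRound(s_2, k_0) = 0xEB4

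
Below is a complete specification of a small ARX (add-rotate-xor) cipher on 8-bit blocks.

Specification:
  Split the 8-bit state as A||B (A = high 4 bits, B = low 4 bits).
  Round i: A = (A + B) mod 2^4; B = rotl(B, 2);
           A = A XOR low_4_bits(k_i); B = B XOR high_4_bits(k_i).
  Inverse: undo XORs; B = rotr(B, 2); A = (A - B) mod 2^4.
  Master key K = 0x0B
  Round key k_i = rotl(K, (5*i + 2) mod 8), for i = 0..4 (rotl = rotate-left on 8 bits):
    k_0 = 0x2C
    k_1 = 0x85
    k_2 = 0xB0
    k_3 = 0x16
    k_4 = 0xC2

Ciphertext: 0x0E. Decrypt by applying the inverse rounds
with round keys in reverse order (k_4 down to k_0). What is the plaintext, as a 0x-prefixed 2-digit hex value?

0x07

s_0 = ciphertext = 0x0E
s_1 = InvRound(s_0, k_4) = 0xA8
s_2 = InvRound(s_1, k_3) = 0x66
s_3 = InvRound(s_2, k_2) = 0xF7
s_4 = InvRound(s_3, k_1) = 0xBF
s_5 = InvRound(s_4, k_0) = 0x07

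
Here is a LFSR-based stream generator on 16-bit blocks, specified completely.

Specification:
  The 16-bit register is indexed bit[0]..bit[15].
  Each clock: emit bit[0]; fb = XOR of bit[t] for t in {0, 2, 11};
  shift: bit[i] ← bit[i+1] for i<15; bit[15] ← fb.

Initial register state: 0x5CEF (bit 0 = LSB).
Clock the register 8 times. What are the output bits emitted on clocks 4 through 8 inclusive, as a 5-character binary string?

reg_0 = 0x5CEF
clock 1: out=1, reg = 0xAE77
clock 2: out=1, reg = 0xD73B
clock 3: out=1, reg = 0xEB9D
clock 4: out=1, reg = 0xF5CE
clock 5: out=0, reg = 0xFAE7
clock 6: out=1, reg = 0xFD73
clock 7: out=1, reg = 0x7EB9
clock 8: out=1, reg = 0x3F5C

10111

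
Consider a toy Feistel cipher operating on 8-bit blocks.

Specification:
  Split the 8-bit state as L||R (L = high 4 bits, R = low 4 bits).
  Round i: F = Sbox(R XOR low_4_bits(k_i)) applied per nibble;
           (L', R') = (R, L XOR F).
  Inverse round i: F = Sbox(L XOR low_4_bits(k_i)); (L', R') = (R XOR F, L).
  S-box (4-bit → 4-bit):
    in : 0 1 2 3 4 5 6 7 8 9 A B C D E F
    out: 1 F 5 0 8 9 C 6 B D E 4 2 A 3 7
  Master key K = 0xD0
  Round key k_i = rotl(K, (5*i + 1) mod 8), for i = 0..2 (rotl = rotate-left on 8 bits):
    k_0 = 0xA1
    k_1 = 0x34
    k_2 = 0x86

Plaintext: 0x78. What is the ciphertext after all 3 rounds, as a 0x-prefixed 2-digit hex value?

s_0 = plaintext = 0x78
s_1 = Round(s_0, k_0) = 0x8A
s_2 = Round(s_1, k_1) = 0xAB
s_3 = Round(s_2, k_2) = 0xB0

0xB0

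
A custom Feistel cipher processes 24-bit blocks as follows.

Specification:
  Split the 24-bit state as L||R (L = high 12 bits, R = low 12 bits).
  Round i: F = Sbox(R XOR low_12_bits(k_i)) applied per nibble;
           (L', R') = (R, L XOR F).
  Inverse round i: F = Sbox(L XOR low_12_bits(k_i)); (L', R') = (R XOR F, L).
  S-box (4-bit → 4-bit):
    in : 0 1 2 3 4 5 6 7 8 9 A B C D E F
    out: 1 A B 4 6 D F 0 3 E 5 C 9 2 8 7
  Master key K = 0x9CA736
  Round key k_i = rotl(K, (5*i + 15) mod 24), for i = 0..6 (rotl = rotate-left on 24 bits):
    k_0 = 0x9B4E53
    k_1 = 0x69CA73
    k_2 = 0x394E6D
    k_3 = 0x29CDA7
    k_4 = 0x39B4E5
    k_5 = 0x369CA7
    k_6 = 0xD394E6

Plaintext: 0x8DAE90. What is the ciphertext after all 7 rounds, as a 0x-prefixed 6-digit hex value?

s_0 = plaintext = 0x8DAE90
s_1 = Round(s_0, k_0) = 0xE9094E
s_2 = Round(s_1, k_1) = 0x94EAD2
s_3 = Round(s_2, k_2) = 0xAD2F89
s_4 = Round(s_3, k_3) = 0xF8916A
s_5 = Round(s_4, k_4) = 0x16A2BE
s_6 = Round(s_5, k_5) = 0x2BE9C4
s_7 = Round(s_6, k_6) = 0x9C4005

0x9C4005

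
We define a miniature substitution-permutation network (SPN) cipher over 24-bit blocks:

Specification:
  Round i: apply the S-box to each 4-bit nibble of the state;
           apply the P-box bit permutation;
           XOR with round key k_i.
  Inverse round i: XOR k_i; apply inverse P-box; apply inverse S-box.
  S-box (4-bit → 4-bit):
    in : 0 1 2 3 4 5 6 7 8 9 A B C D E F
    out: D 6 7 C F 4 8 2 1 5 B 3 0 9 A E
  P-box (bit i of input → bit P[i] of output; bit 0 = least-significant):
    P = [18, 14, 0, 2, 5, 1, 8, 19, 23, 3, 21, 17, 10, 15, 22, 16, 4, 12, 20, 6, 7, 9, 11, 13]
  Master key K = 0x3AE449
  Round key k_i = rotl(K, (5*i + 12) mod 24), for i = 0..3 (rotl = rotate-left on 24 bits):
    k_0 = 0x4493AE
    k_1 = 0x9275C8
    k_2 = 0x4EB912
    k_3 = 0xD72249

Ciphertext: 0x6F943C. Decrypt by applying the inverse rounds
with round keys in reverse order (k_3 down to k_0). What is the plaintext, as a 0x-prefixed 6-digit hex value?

0x69DBBD

s_0 = ciphertext = 0x6F943C
s_1 = InvRound(s_0, k_3) = 0xE4B9D3
s_2 = InvRound(s_1, k_2) = 0x86C065
s_3 = InvRound(s_2, k_1) = 0xD1B790
s_4 = InvRound(s_3, k_0) = 0x69DBBD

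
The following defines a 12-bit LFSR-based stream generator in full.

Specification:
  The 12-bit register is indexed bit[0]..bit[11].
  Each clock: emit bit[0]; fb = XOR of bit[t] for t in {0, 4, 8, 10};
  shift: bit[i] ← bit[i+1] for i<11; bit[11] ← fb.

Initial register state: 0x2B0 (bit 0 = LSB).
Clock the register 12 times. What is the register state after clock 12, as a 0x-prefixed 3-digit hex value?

0xEBD

reg_0 = 0x2B0
clock 1: out=0, reg = 0x958
clock 2: out=0, reg = 0x4AC
clock 3: out=0, reg = 0xA56
clock 4: out=0, reg = 0xD2B
clock 5: out=1, reg = 0xE95
clock 6: out=1, reg = 0xF4A
clock 7: out=0, reg = 0x7A5
clock 8: out=1, reg = 0xBD2
clock 9: out=0, reg = 0x5E9
clock 10: out=1, reg = 0xAF4
clock 11: out=0, reg = 0xD7A
clock 12: out=0, reg = 0xEBD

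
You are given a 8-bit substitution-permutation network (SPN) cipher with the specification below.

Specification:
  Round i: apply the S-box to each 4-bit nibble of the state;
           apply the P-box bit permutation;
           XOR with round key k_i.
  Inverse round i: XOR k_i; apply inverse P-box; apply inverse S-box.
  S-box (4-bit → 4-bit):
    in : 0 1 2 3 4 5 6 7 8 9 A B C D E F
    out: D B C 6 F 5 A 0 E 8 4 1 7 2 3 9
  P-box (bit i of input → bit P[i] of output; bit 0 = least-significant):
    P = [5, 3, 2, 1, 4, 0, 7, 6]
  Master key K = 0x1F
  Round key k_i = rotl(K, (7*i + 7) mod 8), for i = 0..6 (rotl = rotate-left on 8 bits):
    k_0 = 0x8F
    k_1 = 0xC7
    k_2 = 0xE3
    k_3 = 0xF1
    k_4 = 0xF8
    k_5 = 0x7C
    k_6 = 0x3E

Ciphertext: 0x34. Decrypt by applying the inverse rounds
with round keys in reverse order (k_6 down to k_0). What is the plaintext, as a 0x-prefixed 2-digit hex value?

s_0 = ciphertext = 0x34
s_1 = InvRound(s_0, k_6) = 0x76
s_2 = InvRound(s_1, k_5) = 0x76
s_3 = InvRound(s_2, k_4) = 0xA8
s_4 = InvRound(s_3, k_3) = 0x1D
s_5 = InvRound(s_4, k_2) = 0x04
s_6 = InvRound(s_5, k_1) = 0x89
s_7 = InvRound(s_6, k_0) = 0x72

0x72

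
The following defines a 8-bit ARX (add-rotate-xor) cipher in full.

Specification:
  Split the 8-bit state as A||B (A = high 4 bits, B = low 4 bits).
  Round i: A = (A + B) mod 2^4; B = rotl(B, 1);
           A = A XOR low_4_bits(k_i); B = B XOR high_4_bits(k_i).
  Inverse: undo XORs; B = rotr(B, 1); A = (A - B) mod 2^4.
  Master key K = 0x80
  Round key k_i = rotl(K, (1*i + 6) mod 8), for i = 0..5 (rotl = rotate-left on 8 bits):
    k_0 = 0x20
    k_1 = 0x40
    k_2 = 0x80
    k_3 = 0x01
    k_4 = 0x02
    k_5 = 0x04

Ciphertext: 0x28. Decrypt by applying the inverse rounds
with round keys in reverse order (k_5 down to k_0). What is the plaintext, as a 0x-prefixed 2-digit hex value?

0xB3

s_0 = ciphertext = 0x28
s_1 = InvRound(s_0, k_5) = 0x24
s_2 = InvRound(s_1, k_4) = 0xE2
s_3 = InvRound(s_2, k_3) = 0xE1
s_4 = InvRound(s_3, k_2) = 0x2C
s_5 = InvRound(s_4, k_1) = 0xE4
s_6 = InvRound(s_5, k_0) = 0xB3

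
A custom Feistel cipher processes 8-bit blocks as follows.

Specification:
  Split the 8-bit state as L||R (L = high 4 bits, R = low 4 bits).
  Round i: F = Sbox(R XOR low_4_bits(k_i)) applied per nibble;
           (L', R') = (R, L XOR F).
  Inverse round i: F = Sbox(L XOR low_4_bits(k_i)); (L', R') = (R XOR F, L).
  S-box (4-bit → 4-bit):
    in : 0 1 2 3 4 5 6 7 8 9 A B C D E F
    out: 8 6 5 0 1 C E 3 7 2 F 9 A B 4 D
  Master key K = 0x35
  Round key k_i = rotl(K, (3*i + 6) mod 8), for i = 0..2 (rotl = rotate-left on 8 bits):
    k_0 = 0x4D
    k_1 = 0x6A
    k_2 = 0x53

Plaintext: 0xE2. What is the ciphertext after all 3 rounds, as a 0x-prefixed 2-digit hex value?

0x03

s_0 = plaintext = 0xE2
s_1 = Round(s_0, k_0) = 0x23
s_2 = Round(s_1, k_1) = 0x30
s_3 = Round(s_2, k_2) = 0x03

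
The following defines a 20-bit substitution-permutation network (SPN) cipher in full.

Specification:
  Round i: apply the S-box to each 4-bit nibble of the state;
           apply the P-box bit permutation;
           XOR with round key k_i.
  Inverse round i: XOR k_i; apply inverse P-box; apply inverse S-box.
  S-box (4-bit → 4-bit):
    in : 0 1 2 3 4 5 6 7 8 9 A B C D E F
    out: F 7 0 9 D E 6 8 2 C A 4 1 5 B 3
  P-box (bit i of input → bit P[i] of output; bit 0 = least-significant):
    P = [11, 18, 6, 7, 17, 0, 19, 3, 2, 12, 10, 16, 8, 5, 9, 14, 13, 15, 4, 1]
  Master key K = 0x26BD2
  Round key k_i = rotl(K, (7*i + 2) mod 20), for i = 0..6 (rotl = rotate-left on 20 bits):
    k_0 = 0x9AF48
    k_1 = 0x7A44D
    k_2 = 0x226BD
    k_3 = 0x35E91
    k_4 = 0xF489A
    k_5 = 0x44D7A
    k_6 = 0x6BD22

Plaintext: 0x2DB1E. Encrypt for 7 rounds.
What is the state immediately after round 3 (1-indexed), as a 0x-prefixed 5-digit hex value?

s_0 = plaintext = 0x2DB1E
s_1 = Round(s_0, k_0) = 0x7A0C9
s_2 = Round(s_1, k_1) = 0x4F0AB
s_3 = Round(s_2, k_2) = 0x313C2
s_4 = Round(s_3, k_3) = 0x07DB7
s_5 = Round(s_4, k_4) = 0x7AC0C
s_6 = Round(s_5, k_5) = 0xE0555
s_7 = Round(s_6, k_6) = 0xB4AC9

0x313C2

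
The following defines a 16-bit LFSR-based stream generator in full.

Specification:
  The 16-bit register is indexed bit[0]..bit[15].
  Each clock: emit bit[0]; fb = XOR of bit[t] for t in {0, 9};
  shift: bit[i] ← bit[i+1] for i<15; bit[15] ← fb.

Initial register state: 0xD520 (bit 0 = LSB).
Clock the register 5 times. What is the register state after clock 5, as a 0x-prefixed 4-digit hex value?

0x56A9

reg_0 = 0xD520
clock 1: out=0, reg = 0x6A90
clock 2: out=0, reg = 0xB548
clock 3: out=0, reg = 0x5AA4
clock 4: out=0, reg = 0xAD52
clock 5: out=0, reg = 0x56A9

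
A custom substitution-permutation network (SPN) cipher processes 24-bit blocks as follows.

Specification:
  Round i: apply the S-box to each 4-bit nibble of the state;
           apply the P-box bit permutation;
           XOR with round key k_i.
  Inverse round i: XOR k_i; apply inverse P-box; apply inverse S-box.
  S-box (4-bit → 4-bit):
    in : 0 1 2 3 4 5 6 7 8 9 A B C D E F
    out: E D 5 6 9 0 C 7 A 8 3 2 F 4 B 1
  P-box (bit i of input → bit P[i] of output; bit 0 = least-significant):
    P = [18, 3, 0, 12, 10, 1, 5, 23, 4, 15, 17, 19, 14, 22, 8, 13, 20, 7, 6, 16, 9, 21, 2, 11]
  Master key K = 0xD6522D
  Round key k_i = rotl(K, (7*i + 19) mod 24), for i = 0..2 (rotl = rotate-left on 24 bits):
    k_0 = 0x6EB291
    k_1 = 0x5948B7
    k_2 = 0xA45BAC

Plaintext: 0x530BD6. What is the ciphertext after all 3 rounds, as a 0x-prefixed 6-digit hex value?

s_0 = plaintext = 0x530BD6
s_1 = Round(s_0, k_0) = 0x2E0370
s_2 = Round(s_1, k_1) = 0x0AFF18
s_3 = Round(s_2, k_2) = 0x140710

0x140710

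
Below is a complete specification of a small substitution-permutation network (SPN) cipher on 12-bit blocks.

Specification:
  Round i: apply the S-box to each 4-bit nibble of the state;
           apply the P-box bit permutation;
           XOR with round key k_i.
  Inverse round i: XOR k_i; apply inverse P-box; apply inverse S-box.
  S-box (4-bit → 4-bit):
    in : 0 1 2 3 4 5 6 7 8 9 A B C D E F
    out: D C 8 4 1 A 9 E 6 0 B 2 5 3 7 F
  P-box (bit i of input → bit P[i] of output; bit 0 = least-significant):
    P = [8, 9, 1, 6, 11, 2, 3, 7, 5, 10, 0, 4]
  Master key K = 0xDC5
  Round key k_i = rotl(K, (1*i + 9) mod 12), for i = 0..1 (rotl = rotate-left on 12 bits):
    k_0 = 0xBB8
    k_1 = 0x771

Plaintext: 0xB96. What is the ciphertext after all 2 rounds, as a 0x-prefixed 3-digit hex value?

s_0 = plaintext = 0xB96
s_1 = Round(s_0, k_0) = 0xEF8
s_2 = Round(s_1, k_1) = 0x9DE

0x9DE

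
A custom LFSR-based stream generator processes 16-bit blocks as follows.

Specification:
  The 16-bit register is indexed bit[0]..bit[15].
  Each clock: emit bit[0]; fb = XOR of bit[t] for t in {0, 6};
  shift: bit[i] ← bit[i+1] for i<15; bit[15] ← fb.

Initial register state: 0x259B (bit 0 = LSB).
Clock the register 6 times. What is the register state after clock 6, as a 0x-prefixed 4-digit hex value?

0x3496

reg_0 = 0x259B
clock 1: out=1, reg = 0x92CD
clock 2: out=1, reg = 0x4966
clock 3: out=0, reg = 0xA4B3
clock 4: out=1, reg = 0xD259
clock 5: out=1, reg = 0x692C
clock 6: out=0, reg = 0x3496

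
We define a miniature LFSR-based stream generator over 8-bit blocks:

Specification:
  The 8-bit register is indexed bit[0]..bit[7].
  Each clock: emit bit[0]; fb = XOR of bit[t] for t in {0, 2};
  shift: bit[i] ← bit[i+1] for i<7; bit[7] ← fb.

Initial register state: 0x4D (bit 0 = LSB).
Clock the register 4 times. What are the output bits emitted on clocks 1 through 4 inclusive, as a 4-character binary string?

1011

reg_0 = 0x4D
clock 1: out=1, reg = 0x26
clock 2: out=0, reg = 0x93
clock 3: out=1, reg = 0xC9
clock 4: out=1, reg = 0xE4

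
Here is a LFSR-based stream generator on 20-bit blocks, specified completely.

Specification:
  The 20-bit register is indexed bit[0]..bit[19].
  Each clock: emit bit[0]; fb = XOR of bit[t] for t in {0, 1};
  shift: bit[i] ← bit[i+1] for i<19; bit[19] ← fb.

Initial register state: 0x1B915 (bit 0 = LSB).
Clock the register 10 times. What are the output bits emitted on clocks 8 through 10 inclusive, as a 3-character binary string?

reg_0 = 0x1B915
clock 1: out=1, reg = 0x8DC8A
clock 2: out=0, reg = 0xC6E45
clock 3: out=1, reg = 0xE3722
clock 4: out=0, reg = 0xF1B91
clock 5: out=1, reg = 0xF8DC8
clock 6: out=0, reg = 0x7C6E4
clock 7: out=0, reg = 0x3E372
clock 8: out=0, reg = 0x9F1B9
clock 9: out=1, reg = 0xCF8DC
clock 10: out=0, reg = 0x67C6E

010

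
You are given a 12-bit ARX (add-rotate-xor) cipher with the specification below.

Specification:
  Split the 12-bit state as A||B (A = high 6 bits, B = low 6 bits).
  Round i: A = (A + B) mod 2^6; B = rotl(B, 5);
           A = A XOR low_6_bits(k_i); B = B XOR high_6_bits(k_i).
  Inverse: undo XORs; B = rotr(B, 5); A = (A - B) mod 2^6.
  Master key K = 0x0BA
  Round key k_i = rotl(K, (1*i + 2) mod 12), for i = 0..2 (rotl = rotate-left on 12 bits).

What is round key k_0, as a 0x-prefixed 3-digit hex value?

0x2E8

K = 0x0BA
k_0 = rotl(K, (1*0+2) mod 12) = rotl(K, 2) = 0x2E8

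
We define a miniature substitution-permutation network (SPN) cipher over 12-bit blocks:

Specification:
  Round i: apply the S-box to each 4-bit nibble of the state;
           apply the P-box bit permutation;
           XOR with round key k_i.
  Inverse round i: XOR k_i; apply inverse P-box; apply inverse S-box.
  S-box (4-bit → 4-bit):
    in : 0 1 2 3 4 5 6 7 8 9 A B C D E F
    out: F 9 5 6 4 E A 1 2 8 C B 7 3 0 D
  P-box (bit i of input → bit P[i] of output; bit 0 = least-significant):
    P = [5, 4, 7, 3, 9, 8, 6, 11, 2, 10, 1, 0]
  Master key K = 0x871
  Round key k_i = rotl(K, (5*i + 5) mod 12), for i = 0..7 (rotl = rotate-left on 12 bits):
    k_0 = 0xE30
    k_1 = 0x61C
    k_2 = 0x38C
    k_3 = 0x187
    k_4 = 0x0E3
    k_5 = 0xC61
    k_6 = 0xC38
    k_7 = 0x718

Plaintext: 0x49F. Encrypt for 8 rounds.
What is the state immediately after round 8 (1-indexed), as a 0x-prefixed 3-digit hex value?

0xAFF

s_0 = plaintext = 0x49F
s_1 = Round(s_0, k_0) = 0x69A
s_2 = Round(s_1, k_1) = 0xA95
s_3 = Round(s_2, k_2) = 0xB17
s_4 = Round(s_3, k_3) = 0xFA2
s_5 = Round(s_4, k_4) = 0x804
s_6 = Round(s_5, k_5) = 0x3A1
s_7 = Round(s_6, k_6) = 0x052
s_8 = Round(s_7, k_7) = 0xAFF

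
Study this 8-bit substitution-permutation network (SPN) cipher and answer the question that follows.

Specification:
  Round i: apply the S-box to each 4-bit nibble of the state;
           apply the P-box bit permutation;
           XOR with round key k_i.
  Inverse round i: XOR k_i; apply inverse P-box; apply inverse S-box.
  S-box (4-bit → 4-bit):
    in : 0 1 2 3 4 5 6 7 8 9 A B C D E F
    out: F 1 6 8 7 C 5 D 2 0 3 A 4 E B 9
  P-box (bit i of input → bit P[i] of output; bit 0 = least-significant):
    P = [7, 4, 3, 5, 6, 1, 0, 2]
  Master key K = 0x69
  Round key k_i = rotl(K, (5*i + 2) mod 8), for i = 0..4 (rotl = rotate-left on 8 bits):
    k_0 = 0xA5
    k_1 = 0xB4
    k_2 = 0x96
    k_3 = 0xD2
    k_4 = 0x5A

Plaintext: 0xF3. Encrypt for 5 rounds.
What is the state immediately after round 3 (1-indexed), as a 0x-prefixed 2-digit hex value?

s_0 = plaintext = 0xF3
s_1 = Round(s_0, k_0) = 0xC1
s_2 = Round(s_1, k_1) = 0x35
s_3 = Round(s_2, k_2) = 0xBA
s_4 = Round(s_3, k_3) = 0x44
s_5 = Round(s_4, k_4) = 0x81

0xBA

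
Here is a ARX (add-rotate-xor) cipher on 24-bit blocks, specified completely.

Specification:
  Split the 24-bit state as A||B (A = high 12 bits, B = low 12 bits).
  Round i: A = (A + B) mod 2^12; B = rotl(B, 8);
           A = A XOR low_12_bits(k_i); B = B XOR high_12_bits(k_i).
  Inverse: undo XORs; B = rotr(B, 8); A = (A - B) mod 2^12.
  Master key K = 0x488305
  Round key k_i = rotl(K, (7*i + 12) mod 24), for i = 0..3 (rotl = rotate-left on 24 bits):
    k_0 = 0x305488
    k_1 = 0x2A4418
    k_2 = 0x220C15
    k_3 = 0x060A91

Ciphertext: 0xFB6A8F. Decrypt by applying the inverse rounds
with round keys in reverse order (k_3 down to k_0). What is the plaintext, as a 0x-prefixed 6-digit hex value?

0x3EA8A3

s_0 = ciphertext = 0xFB6A8F
s_1 = InvRound(s_0, k_3) = 0x62DEFA
s_2 = InvRound(s_1, k_2) = 0xC8CDAC
s_3 = InvRound(s_2, k_1) = 0x80508F
s_4 = InvRound(s_3, k_0) = 0x3EA8A3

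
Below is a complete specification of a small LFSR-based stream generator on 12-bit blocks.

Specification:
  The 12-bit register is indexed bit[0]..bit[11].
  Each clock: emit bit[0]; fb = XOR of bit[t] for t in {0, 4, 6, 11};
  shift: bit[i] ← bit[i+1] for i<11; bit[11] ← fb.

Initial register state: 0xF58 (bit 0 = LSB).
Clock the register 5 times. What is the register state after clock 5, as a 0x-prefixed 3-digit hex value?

0x7FA

reg_0 = 0xF58
clock 1: out=0, reg = 0xFAC
clock 2: out=0, reg = 0xFD6
clock 3: out=0, reg = 0xFEB
clock 4: out=1, reg = 0xFF5
clock 5: out=1, reg = 0x7FA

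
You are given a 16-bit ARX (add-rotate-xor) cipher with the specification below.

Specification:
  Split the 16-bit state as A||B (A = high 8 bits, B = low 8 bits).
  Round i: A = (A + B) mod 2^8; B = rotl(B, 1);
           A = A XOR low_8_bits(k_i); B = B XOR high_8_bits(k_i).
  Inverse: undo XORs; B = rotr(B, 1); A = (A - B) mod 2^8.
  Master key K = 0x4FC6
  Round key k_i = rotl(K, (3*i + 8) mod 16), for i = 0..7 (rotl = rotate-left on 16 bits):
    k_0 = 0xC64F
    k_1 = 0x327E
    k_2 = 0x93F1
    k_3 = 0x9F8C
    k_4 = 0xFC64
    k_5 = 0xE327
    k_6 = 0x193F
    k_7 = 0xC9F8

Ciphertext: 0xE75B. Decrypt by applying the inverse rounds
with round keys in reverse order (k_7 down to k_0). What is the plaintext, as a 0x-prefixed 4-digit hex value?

0x34AC

s_0 = ciphertext = 0xE75B
s_1 = InvRound(s_0, k_7) = 0xD649
s_2 = InvRound(s_1, k_6) = 0xC128
s_3 = InvRound(s_2, k_5) = 0x01E5
s_4 = InvRound(s_3, k_4) = 0xD98C
s_5 = InvRound(s_4, k_3) = 0xCC89
s_6 = InvRound(s_5, k_2) = 0x300D
s_7 = InvRound(s_6, k_1) = 0xAF9F
s_8 = InvRound(s_7, k_0) = 0x34AC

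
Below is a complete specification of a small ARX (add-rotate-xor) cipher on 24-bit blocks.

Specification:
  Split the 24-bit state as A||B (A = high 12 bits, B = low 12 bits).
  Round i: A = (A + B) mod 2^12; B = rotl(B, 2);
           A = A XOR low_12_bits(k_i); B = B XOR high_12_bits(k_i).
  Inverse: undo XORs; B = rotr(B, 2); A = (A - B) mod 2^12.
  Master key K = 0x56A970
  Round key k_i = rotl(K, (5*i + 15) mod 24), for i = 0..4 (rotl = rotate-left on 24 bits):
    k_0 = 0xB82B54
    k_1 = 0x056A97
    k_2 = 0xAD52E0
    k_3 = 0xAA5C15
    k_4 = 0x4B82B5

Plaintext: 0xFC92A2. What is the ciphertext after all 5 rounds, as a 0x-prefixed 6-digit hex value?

0x7A1CE5

s_0 = plaintext = 0xFC92A2
s_1 = Round(s_0, k_0) = 0x93F10A
s_2 = Round(s_1, k_1) = 0x0DE47E
s_3 = Round(s_2, k_2) = 0x7BCB2C
s_4 = Round(s_3, k_3) = 0xEFD617
s_5 = Round(s_4, k_4) = 0x7A1CE5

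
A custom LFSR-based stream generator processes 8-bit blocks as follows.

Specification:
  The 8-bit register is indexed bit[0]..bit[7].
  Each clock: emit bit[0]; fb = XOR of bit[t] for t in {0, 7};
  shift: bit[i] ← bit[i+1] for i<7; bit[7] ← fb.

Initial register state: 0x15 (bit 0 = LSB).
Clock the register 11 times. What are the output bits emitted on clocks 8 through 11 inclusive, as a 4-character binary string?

0110

reg_0 = 0x15
clock 1: out=1, reg = 0x8A
clock 2: out=0, reg = 0xC5
clock 3: out=1, reg = 0x62
clock 4: out=0, reg = 0x31
clock 5: out=1, reg = 0x98
clock 6: out=0, reg = 0xCC
clock 7: out=0, reg = 0xE6
clock 8: out=0, reg = 0xF3
clock 9: out=1, reg = 0x79
clock 10: out=1, reg = 0xBC
clock 11: out=0, reg = 0xDE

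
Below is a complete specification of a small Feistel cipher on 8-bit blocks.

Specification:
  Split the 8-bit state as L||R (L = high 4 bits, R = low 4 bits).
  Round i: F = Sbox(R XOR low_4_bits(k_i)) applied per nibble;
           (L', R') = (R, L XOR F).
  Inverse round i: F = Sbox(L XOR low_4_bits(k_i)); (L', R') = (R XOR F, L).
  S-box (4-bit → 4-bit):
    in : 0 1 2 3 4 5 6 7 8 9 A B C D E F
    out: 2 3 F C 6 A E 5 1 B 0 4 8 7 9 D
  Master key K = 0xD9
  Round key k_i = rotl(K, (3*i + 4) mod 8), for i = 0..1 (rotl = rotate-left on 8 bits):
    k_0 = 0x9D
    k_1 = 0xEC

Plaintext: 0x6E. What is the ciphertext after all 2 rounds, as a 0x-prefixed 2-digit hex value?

0xA0

s_0 = plaintext = 0x6E
s_1 = Round(s_0, k_0) = 0xEA
s_2 = Round(s_1, k_1) = 0xA0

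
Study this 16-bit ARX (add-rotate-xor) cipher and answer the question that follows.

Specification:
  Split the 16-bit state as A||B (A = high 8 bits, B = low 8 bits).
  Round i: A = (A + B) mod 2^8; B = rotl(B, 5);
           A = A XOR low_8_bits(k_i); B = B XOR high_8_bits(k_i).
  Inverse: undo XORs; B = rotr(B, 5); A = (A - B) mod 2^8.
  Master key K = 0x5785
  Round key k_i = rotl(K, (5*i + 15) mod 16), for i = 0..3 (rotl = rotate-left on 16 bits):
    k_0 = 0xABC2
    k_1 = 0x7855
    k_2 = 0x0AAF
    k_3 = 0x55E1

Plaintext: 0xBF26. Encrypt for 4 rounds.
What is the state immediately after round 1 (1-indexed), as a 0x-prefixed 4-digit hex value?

s_0 = plaintext = 0xBF26
s_1 = Round(s_0, k_0) = 0x276F
s_2 = Round(s_1, k_1) = 0xC395
s_3 = Round(s_2, k_2) = 0xF7B8
s_4 = Round(s_3, k_3) = 0x4E42

0x276F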